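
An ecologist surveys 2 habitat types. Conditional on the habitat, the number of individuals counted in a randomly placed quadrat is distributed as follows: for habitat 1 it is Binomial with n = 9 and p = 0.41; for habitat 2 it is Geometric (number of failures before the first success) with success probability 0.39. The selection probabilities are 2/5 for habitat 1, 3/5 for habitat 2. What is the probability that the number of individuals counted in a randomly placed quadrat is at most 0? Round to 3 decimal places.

Conditional on each habitat, P(X ≤ 0): 1: 0.008663; 2: 0.39.
By total probability, P(X ≤ 0) = 0.4·0.008663 + 0.6·0.39 = 0.237465.

0.237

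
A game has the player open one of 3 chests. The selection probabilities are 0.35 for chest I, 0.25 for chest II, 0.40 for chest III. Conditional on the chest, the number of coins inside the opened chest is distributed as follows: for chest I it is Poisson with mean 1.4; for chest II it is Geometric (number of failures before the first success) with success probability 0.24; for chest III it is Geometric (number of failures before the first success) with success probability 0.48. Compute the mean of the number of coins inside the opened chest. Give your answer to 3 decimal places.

1.715

Component means — I: 1.4; II: 3.16667; III: 1.08333.
E[X] = 0.35·1.4 + 0.25·3.16667 + 0.4·1.08333 = 1.715.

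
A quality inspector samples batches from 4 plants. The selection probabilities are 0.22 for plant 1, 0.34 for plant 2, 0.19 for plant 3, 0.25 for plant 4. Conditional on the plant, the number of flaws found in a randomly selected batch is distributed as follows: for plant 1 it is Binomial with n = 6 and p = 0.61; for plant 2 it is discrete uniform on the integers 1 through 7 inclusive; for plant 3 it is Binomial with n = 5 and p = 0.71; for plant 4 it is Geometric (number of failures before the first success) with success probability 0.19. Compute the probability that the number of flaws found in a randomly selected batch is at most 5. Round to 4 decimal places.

Conditional on each plant, P(X ≤ 5): 1: 0.94848; 2: 0.714286; 3: 1; 4: 0.71757.
By total probability, P(X ≤ 5) = 0.22·0.94848 + 0.34·0.714286 + 0.19·1 + 0.25·0.71757 = 0.820915.

0.8209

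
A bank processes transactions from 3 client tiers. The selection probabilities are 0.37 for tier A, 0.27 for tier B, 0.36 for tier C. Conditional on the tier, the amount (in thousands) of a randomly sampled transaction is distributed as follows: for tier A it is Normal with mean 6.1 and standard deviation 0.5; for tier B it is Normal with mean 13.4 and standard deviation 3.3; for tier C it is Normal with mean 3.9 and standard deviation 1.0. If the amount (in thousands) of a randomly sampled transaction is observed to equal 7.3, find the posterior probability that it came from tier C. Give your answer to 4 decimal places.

Likelihoods f(7.3 | ·): A: 0.0447891; B: 0.0218991; C: 0.00123222.
Posterior ∝ prior × likelihood. Numerator for C: 0.36·0.00123222 = 0.000443599.
Normalizing constant: 0.37·0.0447891 + 0.27·0.0218991 + 0.36·0.00123222 = 0.0229283.
P(C | observation) = 0.000443599 / 0.0229283 = 0.0193472.

0.0193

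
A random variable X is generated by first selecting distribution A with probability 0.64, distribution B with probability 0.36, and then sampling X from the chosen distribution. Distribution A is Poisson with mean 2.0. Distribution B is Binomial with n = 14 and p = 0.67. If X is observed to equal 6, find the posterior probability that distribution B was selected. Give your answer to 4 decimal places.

0.6411

Likelihoods P(X=6 | ·): A: 0.0120298; B: 0.0382046.
Posterior ∝ prior × likelihood. Numerator for B: 0.36·0.0382046 = 0.0137537.
Normalizing constant: 0.64·0.0120298 + 0.36·0.0382046 = 0.0214527.
P(B | observation) = 0.0137537 / 0.0214527 = 0.641114.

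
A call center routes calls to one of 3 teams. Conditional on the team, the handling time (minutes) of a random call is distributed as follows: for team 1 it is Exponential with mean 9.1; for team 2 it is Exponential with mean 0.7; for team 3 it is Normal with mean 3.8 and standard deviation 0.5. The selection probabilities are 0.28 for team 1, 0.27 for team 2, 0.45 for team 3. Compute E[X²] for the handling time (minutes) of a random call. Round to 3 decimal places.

For each component E[X²] = Var + (mean)², giving 1: 165.62; 2: 0.98; 3: 14.69.
Overall E[X²] = 0.28·165.62 + 0.27·0.98 + 0.45·14.69 = 53.2487.

53.249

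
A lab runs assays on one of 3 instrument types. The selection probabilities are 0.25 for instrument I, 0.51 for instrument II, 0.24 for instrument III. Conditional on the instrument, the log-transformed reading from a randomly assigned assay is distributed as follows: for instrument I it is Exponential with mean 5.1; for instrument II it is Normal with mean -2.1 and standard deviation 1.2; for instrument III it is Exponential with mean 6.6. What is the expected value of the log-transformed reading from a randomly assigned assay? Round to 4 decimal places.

Component means — I: 5.1; II: -2.1; III: 6.6.
E[X] = 0.25·5.1 + 0.51·-2.1 + 0.24·6.6 = 1.788.

1.7880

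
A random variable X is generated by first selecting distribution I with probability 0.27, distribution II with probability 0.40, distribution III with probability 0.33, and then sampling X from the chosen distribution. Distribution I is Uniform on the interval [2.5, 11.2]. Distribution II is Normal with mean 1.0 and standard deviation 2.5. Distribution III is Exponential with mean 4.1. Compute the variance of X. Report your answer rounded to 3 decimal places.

Per component, I: μ=6.85, E[X²]=53.23; II: μ=1, E[X²]=7.25; III: μ=4.1, E[X²]=33.62.
E[X] = 0.27·6.85 + 0.4·1 + 0.33·4.1 = 3.6025.
E[X²] = 0.27·53.23 + 0.4·7.25 + 0.33·33.62 = 28.3667.
Var(X) = E[X²] − (E[X])² = 28.3667 − 12.978 = 15.3887.

15.389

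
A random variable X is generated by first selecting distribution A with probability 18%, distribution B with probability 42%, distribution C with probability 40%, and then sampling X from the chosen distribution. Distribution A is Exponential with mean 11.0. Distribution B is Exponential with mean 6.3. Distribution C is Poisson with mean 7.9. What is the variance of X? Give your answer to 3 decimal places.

44.402

Per component, A: μ=11, E[X²]=242; B: μ=6.3, E[X²]=79.38; C: μ=7.9, E[X²]=70.31.
E[X] = 0.18·11 + 0.42·6.3 + 0.4·7.9 = 7.786.
E[X²] = 0.18·242 + 0.42·79.38 + 0.4·70.31 = 105.024.
Var(X) = E[X²] − (E[X])² = 105.024 − 60.6218 = 44.4018.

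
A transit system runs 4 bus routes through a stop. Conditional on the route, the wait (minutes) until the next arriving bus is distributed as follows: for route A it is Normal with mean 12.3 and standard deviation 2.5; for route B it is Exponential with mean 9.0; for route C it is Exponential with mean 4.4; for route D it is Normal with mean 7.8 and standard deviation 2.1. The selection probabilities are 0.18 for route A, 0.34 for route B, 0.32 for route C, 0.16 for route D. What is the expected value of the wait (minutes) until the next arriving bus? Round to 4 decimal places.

7.9300

Component means — A: 12.3; B: 9; C: 4.4; D: 7.8.
E[X] = 0.18·12.3 + 0.34·9 + 0.32·4.4 + 0.16·7.8 = 7.93.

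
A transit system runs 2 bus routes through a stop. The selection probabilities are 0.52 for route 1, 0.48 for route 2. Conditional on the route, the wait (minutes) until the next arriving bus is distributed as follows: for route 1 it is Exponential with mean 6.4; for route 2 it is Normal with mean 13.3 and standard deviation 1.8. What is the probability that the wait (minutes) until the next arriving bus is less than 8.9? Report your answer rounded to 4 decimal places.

Conditional on each route, P(X < 8.9): 1: 0.75108; 2: 0.00725377.
By total probability, P(X < 8.9) = 0.52·0.75108 + 0.48·0.00725377 = 0.394044.

0.3940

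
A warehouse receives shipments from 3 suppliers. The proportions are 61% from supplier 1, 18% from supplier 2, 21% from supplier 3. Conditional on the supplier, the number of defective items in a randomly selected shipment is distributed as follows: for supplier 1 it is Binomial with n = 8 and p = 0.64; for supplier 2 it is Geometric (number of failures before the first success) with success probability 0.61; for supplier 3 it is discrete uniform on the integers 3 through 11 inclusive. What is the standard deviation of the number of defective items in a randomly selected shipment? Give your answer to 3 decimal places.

Per component, 1: μ=5.12, E[X²]=28.0576; 2: μ=0.639344, E[X²]=1.45687; 3: μ=7, E[X²]=55.6667.
E[X] = 0.61·5.12 + 0.18·0.639344 + 0.21·7 = 4.70828.
E[X²] = 0.61·28.0576 + 0.18·1.45687 + 0.21·55.6667 = 29.0674.
Var(X) = E[X²] − (E[X])² = 29.0674 − 22.1679 = 6.89945.
SD(X) = √6.89945 = 2.62668.

2.627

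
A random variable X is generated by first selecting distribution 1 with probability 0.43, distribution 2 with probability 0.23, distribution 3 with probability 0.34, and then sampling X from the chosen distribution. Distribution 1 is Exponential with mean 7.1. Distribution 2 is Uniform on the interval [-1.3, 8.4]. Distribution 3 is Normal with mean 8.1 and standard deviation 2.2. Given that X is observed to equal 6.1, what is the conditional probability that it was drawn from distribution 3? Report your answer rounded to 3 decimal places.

Likelihoods f(6.1 | ·): 1: 0.0596507; 2: 0.103093; 3: 0.119957.
Posterior ∝ prior × likelihood. Numerator for 3: 0.34·0.119957 = 0.0407855.
Normalizing constant: 0.43·0.0596507 + 0.23·0.103093 + 0.34·0.119957 = 0.0901466.
P(3 | observation) = 0.0407855 / 0.0901466 = 0.452435.

0.452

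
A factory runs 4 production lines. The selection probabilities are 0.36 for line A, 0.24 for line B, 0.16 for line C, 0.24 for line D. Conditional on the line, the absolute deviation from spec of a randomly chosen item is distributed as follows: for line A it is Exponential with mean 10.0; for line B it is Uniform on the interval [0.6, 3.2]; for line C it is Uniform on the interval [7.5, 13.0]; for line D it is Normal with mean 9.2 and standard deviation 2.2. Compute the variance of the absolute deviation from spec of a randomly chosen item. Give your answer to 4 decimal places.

49.2169

Per component, A: μ=10, E[X²]=200; B: μ=1.9, E[X²]=4.17333; C: μ=10.25, E[X²]=107.583; D: μ=9.2, E[X²]=89.48.
E[X] = 0.36·10 + 0.24·1.9 + 0.16·10.25 + 0.24·9.2 = 7.904.
E[X²] = 0.36·200 + 0.24·4.17333 + 0.16·107.583 + 0.24·89.48 = 111.69.
Var(X) = E[X²] − (E[X])² = 111.69 − 62.4732 = 49.2169.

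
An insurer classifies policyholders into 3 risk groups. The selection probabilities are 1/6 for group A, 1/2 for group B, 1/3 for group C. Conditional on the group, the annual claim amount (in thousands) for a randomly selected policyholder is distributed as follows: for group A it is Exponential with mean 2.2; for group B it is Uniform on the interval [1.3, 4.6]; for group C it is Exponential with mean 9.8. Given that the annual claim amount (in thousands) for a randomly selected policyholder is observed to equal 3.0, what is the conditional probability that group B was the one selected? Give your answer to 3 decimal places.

Likelihoods f(3.0 | ·): A: 0.116241; B: 0.30303; C: 0.0751323.
Posterior ∝ prior × likelihood. Numerator for B: 0.5·0.30303 = 0.151515.
Normalizing constant: 0.166667·0.116241 + 0.5·0.30303 + 0.333333·0.0751323 = 0.195933.
P(B | observation) = 0.151515 / 0.195933 = 0.773302.

0.773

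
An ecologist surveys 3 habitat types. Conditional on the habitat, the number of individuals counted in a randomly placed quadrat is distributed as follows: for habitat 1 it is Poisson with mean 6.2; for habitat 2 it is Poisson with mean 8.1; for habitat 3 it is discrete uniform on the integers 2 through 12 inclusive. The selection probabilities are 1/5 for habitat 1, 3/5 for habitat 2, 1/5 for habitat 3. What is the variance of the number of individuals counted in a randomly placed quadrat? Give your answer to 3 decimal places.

Per component, 1: μ=6.2, E[X²]=44.64; 2: μ=8.1, E[X²]=73.71; 3: μ=7, E[X²]=59.
E[X] = 0.2·6.2 + 0.6·8.1 + 0.2·7 = 7.5.
E[X²] = 0.2·44.64 + 0.6·73.71 + 0.2·59 = 64.954.
Var(X) = E[X²] − (E[X])² = 64.954 − 56.25 = 8.704.

8.704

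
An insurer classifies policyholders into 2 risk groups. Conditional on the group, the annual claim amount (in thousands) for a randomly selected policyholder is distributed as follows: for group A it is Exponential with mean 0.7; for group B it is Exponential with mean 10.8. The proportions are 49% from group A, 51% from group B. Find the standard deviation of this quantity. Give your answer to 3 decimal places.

9.231

Per component, A: μ=0.7, E[X²]=0.98; B: μ=10.8, E[X²]=233.28.
E[X] = 0.49·0.7 + 0.51·10.8 = 5.851.
E[X²] = 0.49·0.98 + 0.51·233.28 = 119.453.
Var(X) = E[X²] − (E[X])² = 119.453 − 34.2342 = 85.2188.
SD(X) = √85.2188 = 9.2314.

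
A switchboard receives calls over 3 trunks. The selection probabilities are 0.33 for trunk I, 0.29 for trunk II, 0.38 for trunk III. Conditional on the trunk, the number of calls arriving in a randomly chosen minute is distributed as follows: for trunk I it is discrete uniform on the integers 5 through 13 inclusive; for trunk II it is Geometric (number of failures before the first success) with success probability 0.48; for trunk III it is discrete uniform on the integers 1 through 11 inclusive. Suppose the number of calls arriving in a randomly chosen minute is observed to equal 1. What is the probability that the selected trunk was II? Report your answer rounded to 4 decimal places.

Likelihoods P(X=1 | ·): I: 0; II: 0.2496; III: 0.0909091.
Posterior ∝ prior × likelihood. Numerator for II: 0.29·0.2496 = 0.072384.
Normalizing constant: 0.33·0 + 0.29·0.2496 + 0.38·0.0909091 = 0.106929.
P(II | observation) = 0.072384 / 0.106929 = 0.676932.

0.6769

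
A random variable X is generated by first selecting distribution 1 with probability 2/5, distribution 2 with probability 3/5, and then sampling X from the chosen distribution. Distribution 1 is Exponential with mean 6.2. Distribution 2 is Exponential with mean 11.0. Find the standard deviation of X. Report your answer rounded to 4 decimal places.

9.6698

Per component, 1: μ=6.2, E[X²]=76.88; 2: μ=11, E[X²]=242.
E[X] = 0.4·6.2 + 0.6·11 = 9.08.
E[X²] = 0.4·76.88 + 0.6·242 = 175.952.
Var(X) = E[X²] − (E[X])² = 175.952 − 82.4464 = 93.5056.
SD(X) = √93.5056 = 9.66983.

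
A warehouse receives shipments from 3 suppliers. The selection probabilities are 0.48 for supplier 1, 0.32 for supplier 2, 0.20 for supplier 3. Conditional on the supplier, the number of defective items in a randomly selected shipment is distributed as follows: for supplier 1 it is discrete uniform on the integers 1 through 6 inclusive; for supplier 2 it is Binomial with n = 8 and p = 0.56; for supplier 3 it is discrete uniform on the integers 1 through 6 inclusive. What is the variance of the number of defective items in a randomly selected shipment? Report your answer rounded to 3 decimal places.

2.823

Per component, 1: μ=3.5, E[X²]=15.1667; 2: μ=4.48, E[X²]=22.0416; 3: μ=3.5, E[X²]=15.1667.
E[X] = 0.48·3.5 + 0.32·4.48 + 0.2·3.5 = 3.8136.
E[X²] = 0.48·15.1667 + 0.32·22.0416 + 0.2·15.1667 = 17.3666.
Var(X) = E[X²] − (E[X])² = 17.3666 − 14.5435 = 2.8231.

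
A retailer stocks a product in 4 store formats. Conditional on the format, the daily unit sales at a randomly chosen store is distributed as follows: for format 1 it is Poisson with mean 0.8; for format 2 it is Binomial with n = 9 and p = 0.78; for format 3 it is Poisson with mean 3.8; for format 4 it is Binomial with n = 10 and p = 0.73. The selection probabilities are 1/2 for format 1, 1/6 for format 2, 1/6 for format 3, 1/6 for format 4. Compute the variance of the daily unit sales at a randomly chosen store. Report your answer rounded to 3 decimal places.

Per component, 1: μ=0.8, E[X²]=1.44; 2: μ=7.02, E[X²]=50.8248; 3: μ=3.8, E[X²]=18.24; 4: μ=7.3, E[X²]=55.261.
E[X] = 0.5·0.8 + 0.166667·7.02 + 0.166667·3.8 + 0.166667·7.3 = 3.42.
E[X²] = 0.5·1.44 + 0.166667·50.8248 + 0.166667·18.24 + 0.166667·55.261 = 21.441.
Var(X) = E[X²] − (E[X])² = 21.441 − 11.6964 = 9.74457.

9.745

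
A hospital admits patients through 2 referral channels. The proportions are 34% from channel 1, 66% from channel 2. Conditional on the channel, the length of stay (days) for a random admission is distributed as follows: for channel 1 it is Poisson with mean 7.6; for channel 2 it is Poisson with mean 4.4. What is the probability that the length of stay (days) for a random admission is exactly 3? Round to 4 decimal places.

0.1275

Conditional on each channel, P(X = 3): 1: 0.0366144; 2: 0.174305.
By total probability, P(X = 3) = 0.34·0.0366144 + 0.66·0.174305 = 0.127491.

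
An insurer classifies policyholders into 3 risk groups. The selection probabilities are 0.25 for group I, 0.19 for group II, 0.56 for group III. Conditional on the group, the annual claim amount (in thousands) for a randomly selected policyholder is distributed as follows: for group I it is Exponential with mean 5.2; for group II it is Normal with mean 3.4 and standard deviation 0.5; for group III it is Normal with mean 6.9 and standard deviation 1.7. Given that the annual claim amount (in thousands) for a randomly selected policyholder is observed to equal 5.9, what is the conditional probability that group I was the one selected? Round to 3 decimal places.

0.123

Likelihoods f(5.9 | ·): I: 0.0618357; II: 2.97344e-06; III: 0.197389.
Posterior ∝ prior × likelihood. Numerator for I: 0.25·0.0618357 = 0.0154589.
Normalizing constant: 0.25·0.0618357 + 0.19·2.97344e-06 + 0.56·0.197389 = 0.125998.
P(I | observation) = 0.0154589 / 0.125998 = 0.122692.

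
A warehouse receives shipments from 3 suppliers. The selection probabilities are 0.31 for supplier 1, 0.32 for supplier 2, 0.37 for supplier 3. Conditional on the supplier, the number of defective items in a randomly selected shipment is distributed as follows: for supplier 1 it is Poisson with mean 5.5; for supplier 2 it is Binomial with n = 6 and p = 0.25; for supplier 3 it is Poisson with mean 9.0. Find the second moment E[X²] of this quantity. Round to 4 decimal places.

For each component E[X²] = Var + (mean)², giving 1: 35.75; 2: 3.375; 3: 90.
Overall E[X²] = 0.31·35.75 + 0.32·3.375 + 0.37·90 = 45.4625.

45.4625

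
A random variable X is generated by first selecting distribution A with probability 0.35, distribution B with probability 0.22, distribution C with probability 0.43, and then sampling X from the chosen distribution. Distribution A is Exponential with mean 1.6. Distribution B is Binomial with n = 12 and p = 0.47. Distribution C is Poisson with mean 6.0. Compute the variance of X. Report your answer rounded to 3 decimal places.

Per component, A: μ=1.6, E[X²]=5.12; B: μ=5.64, E[X²]=34.7988; C: μ=6, E[X²]=42.
E[X] = 0.35·1.6 + 0.22·5.64 + 0.43·6 = 4.3808.
E[X²] = 0.35·5.12 + 0.22·34.7988 + 0.43·42 = 27.5077.
Var(X) = E[X²] − (E[X])² = 27.5077 − 19.1914 = 8.31633.

8.316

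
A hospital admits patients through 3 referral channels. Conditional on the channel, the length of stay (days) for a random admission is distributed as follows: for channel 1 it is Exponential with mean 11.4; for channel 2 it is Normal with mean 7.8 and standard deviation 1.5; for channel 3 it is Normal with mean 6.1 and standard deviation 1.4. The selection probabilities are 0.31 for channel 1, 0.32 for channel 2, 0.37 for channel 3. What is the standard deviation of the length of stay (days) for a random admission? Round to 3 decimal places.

Per component, 1: μ=11.4, E[X²]=259.92; 2: μ=7.8, E[X²]=63.09; 3: μ=6.1, E[X²]=39.17.
E[X] = 0.31·11.4 + 0.32·7.8 + 0.37·6.1 = 8.287.
E[X²] = 0.31·259.92 + 0.32·63.09 + 0.37·39.17 = 115.257.
Var(X) = E[X²] − (E[X])² = 115.257 − 68.6744 = 46.5825.
SD(X) = √46.5825 = 6.82514.

6.825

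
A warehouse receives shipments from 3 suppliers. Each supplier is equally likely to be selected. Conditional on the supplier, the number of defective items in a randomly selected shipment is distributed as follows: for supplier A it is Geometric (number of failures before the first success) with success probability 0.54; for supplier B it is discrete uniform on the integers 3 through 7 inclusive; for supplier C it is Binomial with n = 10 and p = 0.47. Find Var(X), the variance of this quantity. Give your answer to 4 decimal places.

5.5901

Per component, A: μ=0.851852, E[X²]=2.30316; B: μ=5, E[X²]=27; C: μ=4.7, E[X²]=24.581.
E[X] = 0.333333·0.851852 + 0.333333·5 + 0.333333·4.7 = 3.51728.
E[X²] = 0.333333·2.30316 + 0.333333·27 + 0.333333·24.581 = 17.9614.
Var(X) = E[X²] − (E[X])² = 17.9614 − 12.3713 = 5.5901.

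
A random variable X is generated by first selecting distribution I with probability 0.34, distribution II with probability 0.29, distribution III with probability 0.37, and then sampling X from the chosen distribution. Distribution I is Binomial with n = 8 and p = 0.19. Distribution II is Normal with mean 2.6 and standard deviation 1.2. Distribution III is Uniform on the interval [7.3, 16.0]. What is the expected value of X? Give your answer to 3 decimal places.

Component means — I: 1.52; II: 2.6; III: 11.65.
E[X] = 0.34·1.52 + 0.29·2.6 + 0.37·11.65 = 5.5813.

5.581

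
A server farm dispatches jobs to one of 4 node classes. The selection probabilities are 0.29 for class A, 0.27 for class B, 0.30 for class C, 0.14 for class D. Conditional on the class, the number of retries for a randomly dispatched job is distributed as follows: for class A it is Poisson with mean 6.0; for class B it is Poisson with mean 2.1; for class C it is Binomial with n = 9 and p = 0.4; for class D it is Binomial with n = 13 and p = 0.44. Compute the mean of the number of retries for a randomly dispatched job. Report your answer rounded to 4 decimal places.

4.1878

Component means — A: 6; B: 2.1; C: 3.6; D: 5.72.
E[X] = 0.29·6 + 0.27·2.1 + 0.3·3.6 + 0.14·5.72 = 4.1878.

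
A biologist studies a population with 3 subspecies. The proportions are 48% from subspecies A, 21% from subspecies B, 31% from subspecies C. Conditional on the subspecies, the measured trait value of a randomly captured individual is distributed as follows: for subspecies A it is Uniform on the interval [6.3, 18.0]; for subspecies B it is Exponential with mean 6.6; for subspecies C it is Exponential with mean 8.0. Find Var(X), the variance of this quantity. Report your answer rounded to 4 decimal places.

Per component, A: μ=12.15, E[X²]=159.03; B: μ=6.6, E[X²]=87.12; C: μ=8, E[X²]=128.
E[X] = 0.48·12.15 + 0.21·6.6 + 0.31·8 = 9.698.
E[X²] = 0.48·159.03 + 0.21·87.12 + 0.31·128 = 134.31.
Var(X) = E[X²] − (E[X])² = 134.31 − 94.0512 = 40.2584.

40.2584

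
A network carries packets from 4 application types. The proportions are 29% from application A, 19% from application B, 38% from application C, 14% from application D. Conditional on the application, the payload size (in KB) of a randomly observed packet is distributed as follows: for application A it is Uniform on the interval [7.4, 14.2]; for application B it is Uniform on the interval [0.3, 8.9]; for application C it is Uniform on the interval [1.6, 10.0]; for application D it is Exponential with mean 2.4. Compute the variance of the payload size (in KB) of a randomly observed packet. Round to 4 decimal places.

13.9148

Per component, A: μ=10.8, E[X²]=120.493; B: μ=4.6, E[X²]=27.3233; C: μ=5.8, E[X²]=39.52; D: μ=2.4, E[X²]=11.52.
E[X] = 0.29·10.8 + 0.19·4.6 + 0.38·5.8 + 0.14·2.4 = 6.546.
E[X²] = 0.29·120.493 + 0.19·27.3233 + 0.38·39.52 + 0.14·11.52 = 56.7649.
Var(X) = E[X²] − (E[X])² = 56.7649 − 42.8501 = 13.9148.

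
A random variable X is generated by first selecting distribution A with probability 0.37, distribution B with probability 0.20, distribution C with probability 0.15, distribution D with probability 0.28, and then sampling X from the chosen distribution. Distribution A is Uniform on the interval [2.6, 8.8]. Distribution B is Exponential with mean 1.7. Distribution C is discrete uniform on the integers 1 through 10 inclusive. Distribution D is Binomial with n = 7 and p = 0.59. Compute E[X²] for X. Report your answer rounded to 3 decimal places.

For each component E[X²] = Var + (mean)², giving A: 35.6933; B: 5.78; C: 38.5; D: 18.7502.
Overall E[X²] = 0.37·35.6933 + 0.2·5.78 + 0.15·38.5 + 0.28·18.7502 = 25.3876.

25.388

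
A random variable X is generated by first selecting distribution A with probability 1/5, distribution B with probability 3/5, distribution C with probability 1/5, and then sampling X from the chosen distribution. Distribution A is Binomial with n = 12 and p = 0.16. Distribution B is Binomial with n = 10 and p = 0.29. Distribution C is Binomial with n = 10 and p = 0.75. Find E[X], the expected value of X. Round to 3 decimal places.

Component means — A: 1.92; B: 2.9; C: 7.5.
E[X] = 0.2·1.92 + 0.6·2.9 + 0.2·7.5 = 3.624.

3.624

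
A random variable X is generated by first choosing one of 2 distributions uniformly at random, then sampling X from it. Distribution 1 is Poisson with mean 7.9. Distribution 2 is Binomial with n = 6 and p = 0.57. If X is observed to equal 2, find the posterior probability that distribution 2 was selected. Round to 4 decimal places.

Likelihoods P(X=2 | ·): 1: 0.0115691; 2: 0.166615.
Posterior ∝ prior × likelihood. Numerator for 2: 0.5·0.166615 = 0.0833076.
Normalizing constant: 0.5·0.0115691 + 0.5·0.166615 = 0.0890922.
P(2 | observation) = 0.0833076 / 0.0890922 = 0.935073.

0.9351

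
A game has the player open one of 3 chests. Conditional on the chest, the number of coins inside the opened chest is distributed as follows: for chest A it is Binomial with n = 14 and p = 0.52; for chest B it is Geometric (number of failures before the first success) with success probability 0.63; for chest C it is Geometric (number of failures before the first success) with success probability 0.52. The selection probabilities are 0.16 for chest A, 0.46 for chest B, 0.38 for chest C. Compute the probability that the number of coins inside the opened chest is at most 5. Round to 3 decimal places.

0.861

Conditional on each chest, P(X ≤ 5): A: 0.170662; B: 0.997434; C: 0.987769.
By total probability, P(X ≤ 5) = 0.16·0.170662 + 0.46·0.997434 + 0.38·0.987769 = 0.861478.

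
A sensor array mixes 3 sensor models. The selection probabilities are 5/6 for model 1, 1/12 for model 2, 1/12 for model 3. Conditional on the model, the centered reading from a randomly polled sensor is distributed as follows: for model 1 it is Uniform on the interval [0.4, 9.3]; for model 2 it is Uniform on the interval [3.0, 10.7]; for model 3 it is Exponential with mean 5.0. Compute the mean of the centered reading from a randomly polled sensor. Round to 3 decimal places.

5.029

Component means — 1: 4.85; 2: 6.85; 3: 5.
E[X] = 0.833333·4.85 + 0.0833333·6.85 + 0.0833333·5 = 5.02917.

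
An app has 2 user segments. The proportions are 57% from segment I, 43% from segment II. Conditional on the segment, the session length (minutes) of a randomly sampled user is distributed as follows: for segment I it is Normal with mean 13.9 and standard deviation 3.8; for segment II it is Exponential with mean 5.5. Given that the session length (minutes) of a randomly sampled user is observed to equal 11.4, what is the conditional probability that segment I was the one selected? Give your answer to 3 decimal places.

0.830

Likelihoods f(11.4 | ·): I: 0.0845551; II: 0.0228804.
Posterior ∝ prior × likelihood. Numerator for I: 0.57·0.0845551 = 0.0481964.
Normalizing constant: 0.57·0.0845551 + 0.43·0.0228804 = 0.0580349.
P(I | observation) = 0.0481964 / 0.0580349 = 0.830472.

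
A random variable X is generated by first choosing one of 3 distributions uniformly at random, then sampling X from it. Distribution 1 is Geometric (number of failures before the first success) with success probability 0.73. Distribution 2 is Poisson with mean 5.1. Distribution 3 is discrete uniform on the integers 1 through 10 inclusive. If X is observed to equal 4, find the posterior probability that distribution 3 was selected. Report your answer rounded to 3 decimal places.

Likelihoods P(X=4 | ·): 1: 0.00387952; 2: 0.171857; 3: 0.1.
Posterior ∝ prior × likelihood. Numerator for 3: 0.333333·0.1 = 0.0333333.
Normalizing constant: 0.333333·0.00387952 + 0.333333·0.171857 + 0.333333·0.1 = 0.0919122.
P(3 | observation) = 0.0333333 / 0.0919122 = 0.362665.

0.363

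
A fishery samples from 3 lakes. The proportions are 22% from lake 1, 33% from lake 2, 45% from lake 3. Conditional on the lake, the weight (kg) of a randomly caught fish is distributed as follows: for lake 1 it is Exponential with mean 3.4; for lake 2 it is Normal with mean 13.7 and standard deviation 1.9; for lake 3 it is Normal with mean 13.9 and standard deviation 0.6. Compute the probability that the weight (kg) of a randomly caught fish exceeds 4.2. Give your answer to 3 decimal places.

Conditional on each lake, P(X > 4.2): 1: 0.290749; 2: 1; 3: 1.
By total probability, P(X > 4.2) = 0.22·0.290749 + 0.33·1 + 0.45·1 = 0.843965.

0.844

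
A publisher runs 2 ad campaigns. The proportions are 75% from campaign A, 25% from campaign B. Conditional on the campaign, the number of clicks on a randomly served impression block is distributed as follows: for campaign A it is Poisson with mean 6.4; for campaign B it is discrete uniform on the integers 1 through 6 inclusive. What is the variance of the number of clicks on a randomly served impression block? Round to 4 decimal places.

7.1060

Per component, A: μ=6.4, E[X²]=47.36; B: μ=3.5, E[X²]=15.1667.
E[X] = 0.75·6.4 + 0.25·3.5 = 5.675.
E[X²] = 0.75·47.36 + 0.25·15.1667 = 39.3117.
Var(X) = E[X²] − (E[X])² = 39.3117 − 32.2056 = 7.10604.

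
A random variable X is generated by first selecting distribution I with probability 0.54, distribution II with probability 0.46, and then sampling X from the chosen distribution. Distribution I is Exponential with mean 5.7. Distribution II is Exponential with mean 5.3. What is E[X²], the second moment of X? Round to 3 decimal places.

60.932

For each component E[X²] = Var + (mean)², giving I: 64.98; II: 56.18.
Overall E[X²] = 0.54·64.98 + 0.46·56.18 = 60.932.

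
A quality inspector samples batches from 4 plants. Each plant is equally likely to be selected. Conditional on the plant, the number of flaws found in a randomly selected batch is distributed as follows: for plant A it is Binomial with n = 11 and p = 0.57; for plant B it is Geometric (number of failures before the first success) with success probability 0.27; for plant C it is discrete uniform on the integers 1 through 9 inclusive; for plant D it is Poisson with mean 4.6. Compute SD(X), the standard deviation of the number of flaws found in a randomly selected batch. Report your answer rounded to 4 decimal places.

Per component, A: μ=6.27, E[X²]=42.009; B: μ=2.7037, E[X²]=17.3237; C: μ=5, E[X²]=31.6667; D: μ=4.6, E[X²]=25.76.
E[X] = 0.25·6.27 + 0.25·2.7037 + 0.25·5 + 0.25·4.6 = 4.64343.
E[X²] = 0.25·42.009 + 0.25·17.3237 + 0.25·31.6667 + 0.25·25.76 = 29.1898.
Var(X) = E[X²] − (E[X])² = 29.1898 − 21.5614 = 7.62845.
SD(X) = √7.62845 = 2.76196.

2.7620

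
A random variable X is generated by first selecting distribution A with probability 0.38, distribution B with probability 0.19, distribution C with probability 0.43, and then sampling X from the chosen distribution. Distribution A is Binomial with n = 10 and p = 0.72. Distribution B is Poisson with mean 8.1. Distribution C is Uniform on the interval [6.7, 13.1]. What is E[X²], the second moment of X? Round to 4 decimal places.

For each component E[X²] = Var + (mean)², giving A: 53.856; B: 73.71; C: 101.423.
Overall E[X²] = 0.38·53.856 + 0.19·73.71 + 0.43·101.423 = 78.0822.

78.0822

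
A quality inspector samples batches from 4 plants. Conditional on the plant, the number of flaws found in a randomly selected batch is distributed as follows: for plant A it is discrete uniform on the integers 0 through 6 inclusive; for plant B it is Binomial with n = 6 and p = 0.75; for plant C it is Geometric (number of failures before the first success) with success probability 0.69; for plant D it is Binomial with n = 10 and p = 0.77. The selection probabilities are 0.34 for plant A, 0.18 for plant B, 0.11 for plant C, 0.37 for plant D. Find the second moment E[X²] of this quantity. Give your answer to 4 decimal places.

30.9539

For each component E[X²] = Var + (mean)², giving A: 13; B: 21.375; C: 0.852972; D: 61.061.
Overall E[X²] = 0.34·13 + 0.18·21.375 + 0.11·0.852972 + 0.37·61.061 = 30.9539.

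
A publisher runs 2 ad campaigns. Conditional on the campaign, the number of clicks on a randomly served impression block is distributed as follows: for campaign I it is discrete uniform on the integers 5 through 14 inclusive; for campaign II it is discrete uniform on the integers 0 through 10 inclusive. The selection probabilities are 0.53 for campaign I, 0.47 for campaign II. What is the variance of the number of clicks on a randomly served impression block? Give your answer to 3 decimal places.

Per component, I: μ=9.5, E[X²]=98.5; II: μ=5, E[X²]=35.
E[X] = 0.53·9.5 + 0.47·5 = 7.385.
E[X²] = 0.53·98.5 + 0.47·35 = 68.655.
Var(X) = E[X²] − (E[X])² = 68.655 − 54.5382 = 14.1168.

14.117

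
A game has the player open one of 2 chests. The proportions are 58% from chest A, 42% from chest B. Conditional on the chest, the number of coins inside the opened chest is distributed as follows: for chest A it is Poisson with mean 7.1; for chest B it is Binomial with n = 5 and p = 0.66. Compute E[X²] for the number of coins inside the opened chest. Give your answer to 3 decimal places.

38.401

For each component E[X²] = Var + (mean)², giving A: 57.51; B: 12.012.
Overall E[X²] = 0.58·57.51 + 0.42·12.012 = 38.4008.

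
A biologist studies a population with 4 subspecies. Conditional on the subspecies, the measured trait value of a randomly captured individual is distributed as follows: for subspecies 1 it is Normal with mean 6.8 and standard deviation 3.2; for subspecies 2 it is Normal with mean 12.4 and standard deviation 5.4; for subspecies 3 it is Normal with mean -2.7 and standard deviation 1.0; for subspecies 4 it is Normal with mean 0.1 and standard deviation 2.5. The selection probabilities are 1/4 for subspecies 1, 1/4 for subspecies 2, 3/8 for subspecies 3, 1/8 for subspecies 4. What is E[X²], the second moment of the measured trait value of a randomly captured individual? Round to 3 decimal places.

For each component E[X²] = Var + (mean)², giving 1: 56.48; 2: 182.92; 3: 8.29; 4: 6.26.
Overall E[X²] = 0.25·56.48 + 0.25·182.92 + 0.375·8.29 + 0.125·6.26 = 63.7413.

63.741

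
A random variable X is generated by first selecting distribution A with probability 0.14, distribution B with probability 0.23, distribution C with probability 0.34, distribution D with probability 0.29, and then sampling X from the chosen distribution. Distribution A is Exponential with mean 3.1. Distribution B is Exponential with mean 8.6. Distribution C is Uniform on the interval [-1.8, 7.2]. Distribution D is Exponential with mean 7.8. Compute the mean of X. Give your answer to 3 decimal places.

Component means — A: 3.1; B: 8.6; C: 2.7; D: 7.8.
E[X] = 0.14·3.1 + 0.23·8.6 + 0.34·2.7 + 0.29·7.8 = 5.592.

5.592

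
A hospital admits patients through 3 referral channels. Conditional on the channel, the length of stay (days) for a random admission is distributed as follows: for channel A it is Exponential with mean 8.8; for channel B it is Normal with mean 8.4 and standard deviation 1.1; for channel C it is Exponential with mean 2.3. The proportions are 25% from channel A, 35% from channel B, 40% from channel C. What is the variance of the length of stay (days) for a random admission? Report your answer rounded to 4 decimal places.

Per component, A: μ=8.8, E[X²]=154.88; B: μ=8.4, E[X²]=71.77; C: μ=2.3, E[X²]=10.58.
E[X] = 0.25·8.8 + 0.35·8.4 + 0.4·2.3 = 6.06.
E[X²] = 0.25·154.88 + 0.35·71.77 + 0.4·10.58 = 68.0715.
Var(X) = E[X²] − (E[X])² = 68.0715 − 36.7236 = 31.3479.

31.3479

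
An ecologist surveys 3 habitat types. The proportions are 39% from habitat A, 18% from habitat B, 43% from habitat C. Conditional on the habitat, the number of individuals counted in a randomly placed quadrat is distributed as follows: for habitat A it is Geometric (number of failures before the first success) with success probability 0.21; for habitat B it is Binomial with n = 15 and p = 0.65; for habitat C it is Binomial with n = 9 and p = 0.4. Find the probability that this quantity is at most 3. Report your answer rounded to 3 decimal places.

Conditional on each habitat, P(X ≤ 3): A: 0.610499; B: 0.000478898; C: 0.48261.
By total probability, P(X ≤ 3) = 0.39·0.610499 + 0.18·0.000478898 + 0.43·0.48261 = 0.445703.

0.446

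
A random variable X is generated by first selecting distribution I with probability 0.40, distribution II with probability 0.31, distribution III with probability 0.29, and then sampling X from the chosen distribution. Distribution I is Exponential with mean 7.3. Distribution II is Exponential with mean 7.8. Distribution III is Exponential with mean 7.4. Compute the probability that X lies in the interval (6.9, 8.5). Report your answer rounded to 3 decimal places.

0.077

Conditional on each component, P(6.9 < X < 8.5): I: 0.0764847; II: 0.0765702; III: 0.0765302.
By total probability, P(6.9 < X < 8.5) = 0.4·0.0764847 + 0.31·0.0765702 + 0.29·0.0765302 = 0.0765244.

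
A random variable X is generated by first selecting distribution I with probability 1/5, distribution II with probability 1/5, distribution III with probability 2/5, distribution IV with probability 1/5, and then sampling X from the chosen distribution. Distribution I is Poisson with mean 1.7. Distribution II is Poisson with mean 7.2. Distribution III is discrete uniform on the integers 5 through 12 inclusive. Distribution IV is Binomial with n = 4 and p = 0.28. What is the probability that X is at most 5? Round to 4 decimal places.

Conditional on each component, P(X ≤ 5): I: 0.992001; II: 0.275897; III: 0.125; IV: 1.
By total probability, P(X ≤ 5) = 0.2·0.992001 + 0.2·0.275897 + 0.4·0.125 + 0.2·1 = 0.50358.

0.5036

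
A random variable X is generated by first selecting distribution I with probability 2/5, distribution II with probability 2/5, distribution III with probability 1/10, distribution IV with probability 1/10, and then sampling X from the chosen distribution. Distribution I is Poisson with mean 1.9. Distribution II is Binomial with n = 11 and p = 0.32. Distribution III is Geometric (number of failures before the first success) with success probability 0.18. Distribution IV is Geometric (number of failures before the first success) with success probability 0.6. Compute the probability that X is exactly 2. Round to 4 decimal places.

Conditional on each component, P(X = 2): I: 0.269971; II: 0.175083; III: 0.121032; IV: 0.096.
By total probability, P(X = 2) = 0.4·0.269971 + 0.4·0.175083 + 0.1·0.121032 + 0.1·0.096 = 0.199725.

0.1997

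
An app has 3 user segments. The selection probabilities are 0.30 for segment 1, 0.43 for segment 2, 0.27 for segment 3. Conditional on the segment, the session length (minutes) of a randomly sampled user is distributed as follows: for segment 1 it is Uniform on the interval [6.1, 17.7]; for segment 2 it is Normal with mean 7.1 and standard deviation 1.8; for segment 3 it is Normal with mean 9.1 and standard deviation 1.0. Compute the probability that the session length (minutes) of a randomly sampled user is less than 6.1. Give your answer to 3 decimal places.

0.125

Conditional on each segment, P(X < 6.1): 1: 0; 2: 0.289257; 3: 0.0013499.
By total probability, P(X < 6.1) = 0.3·0 + 0.43·0.289257 + 0.27·0.0013499 = 0.124745.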